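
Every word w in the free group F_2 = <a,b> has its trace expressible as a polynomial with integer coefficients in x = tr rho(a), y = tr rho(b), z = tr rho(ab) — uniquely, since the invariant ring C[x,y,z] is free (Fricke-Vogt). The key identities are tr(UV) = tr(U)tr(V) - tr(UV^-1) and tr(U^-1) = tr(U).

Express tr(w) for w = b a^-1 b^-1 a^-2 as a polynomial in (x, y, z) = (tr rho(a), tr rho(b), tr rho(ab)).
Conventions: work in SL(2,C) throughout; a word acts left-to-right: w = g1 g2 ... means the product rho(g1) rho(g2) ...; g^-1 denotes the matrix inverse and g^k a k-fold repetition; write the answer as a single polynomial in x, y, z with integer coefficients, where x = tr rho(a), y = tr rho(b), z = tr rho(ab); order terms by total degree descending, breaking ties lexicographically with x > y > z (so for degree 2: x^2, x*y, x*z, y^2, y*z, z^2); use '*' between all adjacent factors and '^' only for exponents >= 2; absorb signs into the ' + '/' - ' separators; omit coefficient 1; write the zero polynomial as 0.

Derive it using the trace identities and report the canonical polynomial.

x^2*y*z - x*y^2 - x*z^2 + x

tr(b a^-1) = tr(b) * tr(a) - tr(b a)  (eliminate a^-1) = x*y - z
tr(a^-1 b a^-1) = tr(b a^-1) * tr(a) - tr(b)  (eliminate a^-1) = x^2*y - x*z - y
tr(b^2) = tr(b) * tr(b) - tr(1)  (reduce the b square) = y^2 - 2
tr(b^2 a) = tr(b) * tr(a b) - tr(a)  (reduce the b square) = y*z - x
tr(b a^-1 b) = tr(b^2) * tr(a) - tr(b^2 a)  (eliminate a^-1) = x*y^2 - y*z - x
tr(b a b a) = tr(a b) * tr(a b) - tr(1)  (split on a) = z^2 - 2
reduce: tr(b a^-1 b a) = tr(b a b) * tr(a) - tr(b a b a)  (eliminate a^-1) = x*y*z - x^2 - z^2 + 2
so tr(a^-1 b a^-1 b) = tr(b a^-1 b) * tr(a) - tr(b a^-1 b a)  (eliminate a^-1) = x^2*y^2 - 2*x*y*z + z^2 - 2
tr(b a^-1 b^-1 a^-1) = tr(a^-1 b a^-1) * tr(b) - tr(a^-1 b a^-1 b)  (eliminate b^-1) = x*y*z - y^2 - z^2 + 2
so tr(b a^-1 b^-1 a^-2) = tr(b a^-1 b^-1 a^-1) * tr(a) - tr(b a^-1 b^-1)  (eliminate a^-1) = x^2*y*z - x*y^2 - x*z^2 + x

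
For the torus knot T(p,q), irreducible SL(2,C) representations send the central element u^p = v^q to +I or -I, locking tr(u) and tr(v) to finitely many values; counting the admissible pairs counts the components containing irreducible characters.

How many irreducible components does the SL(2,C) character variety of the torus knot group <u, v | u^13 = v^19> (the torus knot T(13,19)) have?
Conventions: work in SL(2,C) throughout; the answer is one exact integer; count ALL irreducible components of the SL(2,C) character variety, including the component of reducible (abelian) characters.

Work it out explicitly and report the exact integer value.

Gamma = < u, v | u^13 = v^19 > (torus knot T(13,19)); the central element u^13 = v^19 acts as +I or -I in any irreducible SL(2,C) representation.
This locks tr(u) to 2*cos(pi*alpha/13), alpha in 1..12, and tr(v) to 2*cos(pi*beta/19), beta in 1..18, on each component of irreducible characters.
The two central values (-1)^alpha I and (-1)^beta I must be the same matrix, so alpha and beta share a parity.
count pairs: odd alpha (6 choices) x odd beta (9), plus even alpha (6) x even beta (9): 6*9 + 6*9 = 108.
That is 108 components of irreducible characters, and with the reducible (abelian) component the total is 109.

109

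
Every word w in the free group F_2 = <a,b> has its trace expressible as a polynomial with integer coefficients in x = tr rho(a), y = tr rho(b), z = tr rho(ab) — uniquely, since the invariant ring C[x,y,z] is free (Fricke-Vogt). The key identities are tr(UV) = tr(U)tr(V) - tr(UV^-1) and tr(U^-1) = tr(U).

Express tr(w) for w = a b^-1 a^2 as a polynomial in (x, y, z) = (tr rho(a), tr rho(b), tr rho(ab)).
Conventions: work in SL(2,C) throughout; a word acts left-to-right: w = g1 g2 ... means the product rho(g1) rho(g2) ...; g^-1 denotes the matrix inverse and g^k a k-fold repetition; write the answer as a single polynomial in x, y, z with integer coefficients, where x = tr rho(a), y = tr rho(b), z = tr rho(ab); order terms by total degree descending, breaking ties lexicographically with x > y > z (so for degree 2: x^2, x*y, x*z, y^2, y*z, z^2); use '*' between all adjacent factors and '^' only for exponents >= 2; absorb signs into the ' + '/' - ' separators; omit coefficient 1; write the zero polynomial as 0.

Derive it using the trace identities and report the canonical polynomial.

x^3*y - x^2*z - 2*x*y + z

tr(a^2) = tr(a) tr(a) - tr(1)  (reduce the a square) = x^2 - 2
and tr(a^3) = tr(a) tr(a^2) - tr(a)  (reduce the a square) = x^3 - 3*x
tr(a b a) = tr(a) tr(b a) - tr(b)  (reduce the a square) = x*z - y
tr(a^3 b) = tr(a) tr(a b a) - tr(a b)  (reduce the a square) = x^2*z - x*y - z
tr(a b^-1 a^2) = tr(a^3) tr(b) - tr(a^3 b)  (eliminate b^-1) = x^3*y - x^2*z - 2*x*y + z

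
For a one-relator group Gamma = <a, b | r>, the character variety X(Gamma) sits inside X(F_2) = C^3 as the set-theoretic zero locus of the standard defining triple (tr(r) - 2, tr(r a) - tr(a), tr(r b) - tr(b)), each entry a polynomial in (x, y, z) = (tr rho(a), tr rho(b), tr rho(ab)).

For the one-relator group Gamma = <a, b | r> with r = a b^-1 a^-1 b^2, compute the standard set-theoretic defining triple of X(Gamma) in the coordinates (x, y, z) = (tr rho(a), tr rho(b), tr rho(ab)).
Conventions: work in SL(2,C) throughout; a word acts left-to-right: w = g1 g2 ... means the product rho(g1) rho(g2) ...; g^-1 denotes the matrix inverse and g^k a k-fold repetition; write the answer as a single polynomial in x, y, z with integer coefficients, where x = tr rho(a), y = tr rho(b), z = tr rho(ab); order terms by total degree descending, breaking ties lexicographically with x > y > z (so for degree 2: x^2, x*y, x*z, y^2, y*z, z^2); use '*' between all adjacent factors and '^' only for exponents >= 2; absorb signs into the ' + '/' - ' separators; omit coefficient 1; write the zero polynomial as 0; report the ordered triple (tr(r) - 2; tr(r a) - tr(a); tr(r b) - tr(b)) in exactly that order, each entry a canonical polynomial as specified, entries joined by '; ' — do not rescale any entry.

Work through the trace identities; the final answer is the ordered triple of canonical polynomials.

-x*y^2*z + x^2*y + y^3 + y*z^2 - 3*y - 2; -x^2*y^2*z + x^3*y + x*y^3 + x*y*z^2 - 4*x*y - x + z; -x*y^3*z + x^2*y^2 + y^4 + y^2*z^2 + x*y*z - x^2 - 4*y^2 - z^2 - y + 2

use: tr(b^2 a) = tr(b) * tr(a b) - tr(a)  (reduce the b square) = y*z - x
apply: tr(b^2) = tr(b) * tr(b) - tr(1)  (reduce the b square) = y^2 - 2
tr(a b^2 a) = tr(a) * tr(b^2 a) - tr(b^2)  (reduce the a square) = x*y*z - x^2 - y^2 + 2
tr(a b a b) = tr(b a) * tr(b a) - tr(1)  (split on b) = z^2 - 2
tr(a b a) = tr(a) * tr(b a) - tr(b)  (reduce the a square) = x*z - y
tr(a b^2 a b) = tr(b) * tr(a b a b) - tr(a b a)  (reduce the b square) = y*z^2 - x*z - y
tr(b^2 a b^-1 a) = tr(a b^2 a) * tr(b) - tr(a b^2 a b)  (eliminate b^-1) = x*y^2*z - x^2*y - y^3 - y*z^2 + x*z + 3*y
apply: tr(a b^-1 a^-1 b^2) = tr(b^2 a b^-1) * tr(a) - tr(b^2 a b^-1 a)  (eliminate a^-1) = -x*y^2*z + x^2*y + y^3 + y*z^2 - 3*y
tr(a b^2 a^2) = tr(a) * tr(a b^2 a) - tr(a b^2) = x^2*y*z - x^3 - x*y^2 - y*z + 3*x
tr(b a b^2) = tr(b) * tr(b a b) - tr(b a) = y^2*z - x*y - z
tr(a b^2 a^2 b) = tr(a) * tr(b a b^2 a) - tr(b a b^2) = x*y*z^2 - x^2*z - y^2*z + z
use: tr(b^2 a^2 b^-1 a) = tr(a b^2 a^2) * tr(b) - tr(a b^2 a^2 b) = x^2*y^2*z - x^3*y - x*y^3 - x*y*z^2 + x^2*z + 3*x*y - z
apply: tr(a b^-1 a^-1 b^2 a) = tr(b^2 a^2 b^-1) * tr(a) - tr(b^2 a^2 b^-1 a) = -x^2*y^2*z + x^3*y + x*y^3 + x*y*z^2 - 4*x*y + z
use: tr(b^3) = tr(b) * tr(b^2) - tr(b)   [square of b] = y^3 - 3*y
tr(b^3 a b) = tr(b) * tr(b^2 a b) - tr(b^2 a)   [square of b] = y^3*z - x*y^2 - 2*y*z + x
tr(b^3 a b a) = tr(b) * tr(a b a b^2) - tr(a b a b)   [square of b] = y^2*z^2 - x*y*z - y^2 - z^2 + 2
use: tr(a^-1 b^3 a b) = tr(b^3 a b) * tr(a) - tr(b^3 a b a)   [inverse elimination on a] = x*y^3*z - x^2*y^2 - y^2*z^2 - x*y*z + x^2 + y^2 + z^2 - 2
tr(a b^-1 a^-1 b^3) = tr(a^-1 b^3 a) * tr(b) - tr(a^-1 b^3 a b)   [inverse elimination on b] = -x*y^3*z + x^2*y^2 + y^4 + y^2*z^2 + x*y*z - x^2 - 4*y^2 - z^2 + 2
assemble the triple (tr(r) - 2; tr(r a) - x; tr(r b) - y)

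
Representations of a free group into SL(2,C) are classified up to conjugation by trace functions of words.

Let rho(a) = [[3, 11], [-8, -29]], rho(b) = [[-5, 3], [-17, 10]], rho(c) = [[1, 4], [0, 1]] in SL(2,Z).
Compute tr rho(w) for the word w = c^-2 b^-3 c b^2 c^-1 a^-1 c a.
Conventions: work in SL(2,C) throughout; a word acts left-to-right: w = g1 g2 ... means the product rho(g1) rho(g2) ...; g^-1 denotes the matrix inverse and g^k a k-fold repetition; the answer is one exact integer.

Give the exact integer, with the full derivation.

1108010817

rho(c^-1) = [[1, -4], [0, 1]]
... * rho(c^-1) = [[1, -4], [0, 1]]  ->  [[1, -8], [0, 1]]
... * rho(b^-1) = [[10, -3], [17, -5]]  ->  [[-126, 37], [17, -5]]
... * rho(b^-1) = [[10, -3], [17, -5]]  ->  [[-631, 193], [85, -26]]
... * rho(b^-1) = [[10, -3], [17, -5]]  ->  [[-3029, 928], [408, -125]]
... * rho(c) = [[1, 4], [0, 1]]  ->  [[-3029, -11188], [408, 1507]]
... * rho(b) = [[-5, 3], [-17, 10]]  ->  [[205341, -120967], [-27659, 16294]]
... * rho(b) = [[-5, 3], [-17, 10]]  ->  [[1029734, -593647], [-138703, 79963]]
... * rho(c^-1) = [[1, -4], [0, 1]]  ->  [[1029734, -4712583], [-138703, 634775]]
... * rho(a^-1) = [[-29, -11], [8, 3]]  ->  [[-67562950, -25464823], [9100587, 3430058]]
... * rho(c) = [[1, 4], [0, 1]]  ->  [[-67562950, -295716623], [9100587, 39832406]]
... * rho(a) = [[3, 11], [-8, -29]]  ->  [[2163044134, 7832589617], [-291357487, -1055033317]]
tr = 2163044134 + -1055033317 = 1108010817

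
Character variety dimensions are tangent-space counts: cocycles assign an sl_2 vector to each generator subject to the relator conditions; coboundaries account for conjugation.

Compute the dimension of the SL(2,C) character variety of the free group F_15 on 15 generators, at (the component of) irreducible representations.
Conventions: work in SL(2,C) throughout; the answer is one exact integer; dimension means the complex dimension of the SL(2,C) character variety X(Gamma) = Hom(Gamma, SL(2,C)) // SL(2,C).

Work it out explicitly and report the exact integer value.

Here Gamma is free of rank 15 — no relator constrains a cocycle.
So Z^1 = (sl_2)^15 in full: dim Z^1 = 45.
Irreducibility makes the coboundary map sl_2 -> Z^1 injective (trivial centralizer), so dim B^1 = 3.
dim X = dim H^1 = dim Z^1 - dim B^1 = 45 - 3 = 42.

42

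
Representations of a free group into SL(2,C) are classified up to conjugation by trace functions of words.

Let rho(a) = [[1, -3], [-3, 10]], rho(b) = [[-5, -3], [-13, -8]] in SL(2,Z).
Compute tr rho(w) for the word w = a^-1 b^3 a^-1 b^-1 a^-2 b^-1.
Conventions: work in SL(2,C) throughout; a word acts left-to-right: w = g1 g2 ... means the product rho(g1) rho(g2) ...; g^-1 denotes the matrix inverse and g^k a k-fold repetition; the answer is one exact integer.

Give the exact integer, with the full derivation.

-246530734

rho(a^-1) = [[10, 3], [3, 1]]
... * rho(b) = [[-5, -3], [-13, -8]]  ->  [[-89, -54], [-28, -17]]
... * rho(b) = [[-5, -3], [-13, -8]]  ->  [[1147, 699], [361, 220]]
... * rho(b) = [[-5, -3], [-13, -8]]  ->  [[-14822, -9033], [-4665, -2843]]
... * rho(a^-1) = [[10, 3], [3, 1]]  ->  [[-175319, -53499], [-55179, -16838]]
... * rho(b^-1) = [[-8, 3], [13, -5]]  ->  [[707065, -258462], [222538, -81347]]
... * rho(a^-1) = [[10, 3], [3, 1]]  ->  [[6295264, 1862733], [1981339, 586267]]
... * rho(a^-1) = [[10, 3], [3, 1]]  ->  [[68540839, 20748525], [21572191, 6530284]]
... * rho(b^-1) = [[-8, 3], [13, -5]]  ->  [[-278595887, 101879892], [-87683836, 32065153]]
tr = -278595887 + 32065153 = -246530734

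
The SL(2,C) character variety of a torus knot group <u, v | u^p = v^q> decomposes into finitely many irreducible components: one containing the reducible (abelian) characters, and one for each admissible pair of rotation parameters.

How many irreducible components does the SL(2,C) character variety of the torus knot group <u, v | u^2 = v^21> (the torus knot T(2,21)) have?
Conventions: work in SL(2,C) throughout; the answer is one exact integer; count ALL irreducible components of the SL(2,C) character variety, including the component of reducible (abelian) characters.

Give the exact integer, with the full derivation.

11

For T(2,21): irreducibility forces the central element u^2 = v^21 to one of +I, -I.
This locks tr(u) to 2*cos(pi*alpha/2), alpha in 1..1, and tr(v) to 2*cos(pi*beta/21), beta in 1..20, on each component of irreducible characters.
u^2 = (-1)^alpha I and v^21 = (-1)^beta I must agree, so alpha and beta have equal parity.
Enumerate parity-matched pairs: 1*10 odd-odd plus 0*10 even-even gives 10.
components with irreducible characters: 10; plus the single component of reducible (abelian) characters: total 11.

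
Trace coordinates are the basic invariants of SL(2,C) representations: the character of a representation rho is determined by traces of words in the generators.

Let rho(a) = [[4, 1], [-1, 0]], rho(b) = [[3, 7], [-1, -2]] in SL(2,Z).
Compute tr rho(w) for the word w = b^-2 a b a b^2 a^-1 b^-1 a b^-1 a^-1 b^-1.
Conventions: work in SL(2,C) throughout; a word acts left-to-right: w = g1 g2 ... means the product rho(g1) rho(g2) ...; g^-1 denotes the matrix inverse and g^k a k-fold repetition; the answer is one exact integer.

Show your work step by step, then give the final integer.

-56

rho(b^-1) = [[-2, -7], [1, 3]]
... * rho(b^-1) = [[-2, -7], [1, 3]]  ->  [[-3, -7], [1, 2]]
... * rho(a) = [[4, 1], [-1, 0]]  ->  [[-5, -3], [2, 1]]
... * rho(b) = [[3, 7], [-1, -2]]  ->  [[-12, -29], [5, 12]]
... * rho(a) = [[4, 1], [-1, 0]]  ->  [[-19, -12], [8, 5]]
... * rho(b) = [[3, 7], [-1, -2]]  ->  [[-45, -109], [19, 46]]
... * rho(b) = [[3, 7], [-1, -2]]  ->  [[-26, -97], [11, 41]]
... * rho(a^-1) = [[0, -1], [1, 4]]  ->  [[-97, -362], [41, 153]]
... * rho(b^-1) = [[-2, -7], [1, 3]]  ->  [[-168, -407], [71, 172]]
... * rho(a) = [[4, 1], [-1, 0]]  ->  [[-265, -168], [112, 71]]
... * rho(b^-1) = [[-2, -7], [1, 3]]  ->  [[362, 1351], [-153, -571]]
... * rho(a^-1) = [[0, -1], [1, 4]]  ->  [[1351, 5042], [-571, -2131]]
... * rho(b^-1) = [[-2, -7], [1, 3]]  ->  [[2340, 5669], [-989, -2396]]
tr = 2340 + -2396 = -56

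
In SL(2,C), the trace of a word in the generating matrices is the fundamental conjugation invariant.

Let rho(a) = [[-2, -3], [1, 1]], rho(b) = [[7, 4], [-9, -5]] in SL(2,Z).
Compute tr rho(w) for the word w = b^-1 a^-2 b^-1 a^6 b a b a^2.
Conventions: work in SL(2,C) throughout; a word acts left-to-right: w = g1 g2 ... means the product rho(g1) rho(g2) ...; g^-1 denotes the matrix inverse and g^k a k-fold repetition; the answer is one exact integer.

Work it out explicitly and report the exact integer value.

rho(b^-1) = [[-5, -4], [9, 7]]
... * rho(a^-1) = [[1, 3], [-1, -2]]  ->  [[-1, -7], [2, 13]]
... * rho(a^-1) = [[1, 3], [-1, -2]]  ->  [[6, 11], [-11, -20]]
... * rho(b^-1) = [[-5, -4], [9, 7]]  ->  [[69, 53], [-125, -96]]
... * rho(a) = [[-2, -3], [1, 1]]  ->  [[-85, -154], [154, 279]]
... * rho(a) = [[-2, -3], [1, 1]]  ->  [[16, 101], [-29, -183]]
... * rho(a) = [[-2, -3], [1, 1]]  ->  [[69, 53], [-125, -96]]
... * rho(a) = [[-2, -3], [1, 1]]  ->  [[-85, -154], [154, 279]]
... * rho(a) = [[-2, -3], [1, 1]]  ->  [[16, 101], [-29, -183]]
... * rho(a) = [[-2, -3], [1, 1]]  ->  [[69, 53], [-125, -96]]
... * rho(b) = [[7, 4], [-9, -5]]  ->  [[6, 11], [-11, -20]]
... * rho(a) = [[-2, -3], [1, 1]]  ->  [[-1, -7], [2, 13]]
... * rho(b) = [[7, 4], [-9, -5]]  ->  [[56, 31], [-103, -57]]
... * rho(a) = [[-2, -3], [1, 1]]  ->  [[-81, -137], [149, 252]]
... * rho(a) = [[-2, -3], [1, 1]]  ->  [[25, 106], [-46, -195]]
tr = 25 + -195 = -170

-170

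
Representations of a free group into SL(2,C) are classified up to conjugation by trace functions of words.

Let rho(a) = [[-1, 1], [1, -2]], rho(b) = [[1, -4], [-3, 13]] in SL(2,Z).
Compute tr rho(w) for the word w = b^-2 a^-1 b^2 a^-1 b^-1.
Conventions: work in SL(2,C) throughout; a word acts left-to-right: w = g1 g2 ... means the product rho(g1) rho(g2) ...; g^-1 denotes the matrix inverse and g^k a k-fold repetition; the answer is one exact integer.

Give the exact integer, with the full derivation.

rho(b^-1) = [[13, 4], [3, 1]]
... * rho(b^-1) = [[13, 4], [3, 1]]  ->  [[181, 56], [42, 13]]
... * rho(a^-1) = [[-2, -1], [-1, -1]]  ->  [[-418, -237], [-97, -55]]
... * rho(b) = [[1, -4], [-3, 13]]  ->  [[293, -1409], [68, -327]]
... * rho(b) = [[1, -4], [-3, 13]]  ->  [[4520, -19489], [1049, -4523]]
... * rho(a^-1) = [[-2, -1], [-1, -1]]  ->  [[10449, 14969], [2425, 3474]]
... * rho(b^-1) = [[13, 4], [3, 1]]  ->  [[180744, 56765], [41947, 13174]]
tr = 180744 + 13174 = 193918

193918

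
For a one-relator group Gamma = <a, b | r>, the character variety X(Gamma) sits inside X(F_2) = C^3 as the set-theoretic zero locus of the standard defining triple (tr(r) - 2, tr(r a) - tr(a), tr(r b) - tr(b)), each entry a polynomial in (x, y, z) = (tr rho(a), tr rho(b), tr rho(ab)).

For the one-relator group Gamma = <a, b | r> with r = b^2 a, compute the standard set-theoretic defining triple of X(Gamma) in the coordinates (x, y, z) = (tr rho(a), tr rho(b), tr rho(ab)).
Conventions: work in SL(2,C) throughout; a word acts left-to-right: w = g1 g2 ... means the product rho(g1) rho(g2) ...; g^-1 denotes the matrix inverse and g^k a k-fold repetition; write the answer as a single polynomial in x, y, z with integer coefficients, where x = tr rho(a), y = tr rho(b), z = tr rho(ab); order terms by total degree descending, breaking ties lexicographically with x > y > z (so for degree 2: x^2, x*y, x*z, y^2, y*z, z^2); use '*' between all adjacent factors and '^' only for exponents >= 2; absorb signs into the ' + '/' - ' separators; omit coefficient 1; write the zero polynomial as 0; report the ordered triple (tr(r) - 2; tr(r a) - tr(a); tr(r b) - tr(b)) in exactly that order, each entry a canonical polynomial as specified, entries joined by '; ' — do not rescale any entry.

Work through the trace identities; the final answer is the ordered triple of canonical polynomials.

y*z - x - 2; x*y*z - x^2 - y^2 - x + 2; y^2*z - x*y - y - z

so trace(b^2 a) = trace(b) trace(a b) - trace(a)   [square of b] = y*z - x
so trace(b^2) = trace(b) trace(b) - trace(1)  (reduce the b square) = y^2 - 2
reduce: trace(b^2 a^2) = trace(a) trace(b^2 a) - trace(b^2)  (reduce the a square) = x*y*z - x^2 - y^2 + 2
trace(b^2 a b) = trace(b) trace(b a b) - trace(b a) = y^2*z - x*y - z
assemble the triple (trace(r) - 2; trace(r a) - x; trace(r b) - y)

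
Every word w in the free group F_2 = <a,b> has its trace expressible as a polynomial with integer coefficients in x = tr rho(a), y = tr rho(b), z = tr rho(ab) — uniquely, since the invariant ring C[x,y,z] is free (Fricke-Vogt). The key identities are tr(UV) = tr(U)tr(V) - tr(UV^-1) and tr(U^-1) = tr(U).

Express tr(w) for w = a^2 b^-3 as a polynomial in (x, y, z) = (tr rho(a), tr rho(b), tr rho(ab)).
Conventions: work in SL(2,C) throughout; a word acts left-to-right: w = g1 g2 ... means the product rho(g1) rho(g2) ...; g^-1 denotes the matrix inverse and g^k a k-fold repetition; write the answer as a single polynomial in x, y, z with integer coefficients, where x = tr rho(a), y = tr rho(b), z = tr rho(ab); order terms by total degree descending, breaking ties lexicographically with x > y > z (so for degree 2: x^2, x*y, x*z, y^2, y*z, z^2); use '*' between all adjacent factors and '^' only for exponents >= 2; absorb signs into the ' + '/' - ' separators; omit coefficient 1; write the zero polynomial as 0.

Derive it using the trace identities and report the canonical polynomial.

x^2*y^3 - x*y^2*z - 2*x^2*y - y^3 + x*z + 3*y

trace(a^2) = trace(a) trace(a) - trace(1)  (reduce the a square) = x^2 - 2
trace(a^2 b) = trace(a) trace(b a) - trace(b)  (reduce the a square) = x*z - y
trace(b^-1 a^2) = trace(a^2) trace(b) - trace(a^2 b)  (eliminate b^-1) = x^2*y - x*z - y
trace(b^-1 a^2 b^-1) = trace(b^-1 a^2) trace(b) - trace(b^-1 a^2 b)  (eliminate b^-1) = x^2*y^2 - x*y*z - x^2 - y^2 + 2
trace(a^2 b^-3) = trace(b^-1 a^2 b^-1) trace(b) - trace(b^-1 a^2)  (eliminate b^-1) = x^2*y^3 - x*y^2*z - 2*x^2*y - y^3 + x*z + 3*y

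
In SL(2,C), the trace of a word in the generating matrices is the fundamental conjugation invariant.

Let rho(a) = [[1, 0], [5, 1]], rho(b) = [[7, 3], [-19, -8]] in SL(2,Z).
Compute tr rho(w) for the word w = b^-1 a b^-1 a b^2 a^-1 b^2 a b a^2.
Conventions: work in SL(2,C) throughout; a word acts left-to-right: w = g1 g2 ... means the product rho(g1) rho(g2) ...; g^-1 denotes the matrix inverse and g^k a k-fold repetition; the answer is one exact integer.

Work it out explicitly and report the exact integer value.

-1614373

rho(b^-1) = [[-8, -3], [19, 7]]
... * rho(a) = [[1, 0], [5, 1]]  ->  [[-23, -3], [54, 7]]
... * rho(b^-1) = [[-8, -3], [19, 7]]  ->  [[127, 48], [-299, -113]]
... * rho(a) = [[1, 0], [5, 1]]  ->  [[367, 48], [-864, -113]]
... * rho(b) = [[7, 3], [-19, -8]]  ->  [[1657, 717], [-3901, -1688]]
... * rho(b) = [[7, 3], [-19, -8]]  ->  [[-2024, -765], [4765, 1801]]
... * rho(a^-1) = [[1, 0], [-5, 1]]  ->  [[1801, -765], [-4240, 1801]]
... * rho(b) = [[7, 3], [-19, -8]]  ->  [[27142, 11523], [-63899, -27128]]
... * rho(b) = [[7, 3], [-19, -8]]  ->  [[-28943, -10758], [68139, 25327]]
... * rho(a) = [[1, 0], [5, 1]]  ->  [[-82733, -10758], [194774, 25327]]
... * rho(b) = [[7, 3], [-19, -8]]  ->  [[-374729, -162135], [882205, 381706]]
... * rho(a) = [[1, 0], [5, 1]]  ->  [[-1185404, -162135], [2790735, 381706]]
... * rho(a) = [[1, 0], [5, 1]]  ->  [[-1996079, -162135], [4699265, 381706]]
tr = -1996079 + 381706 = -1614373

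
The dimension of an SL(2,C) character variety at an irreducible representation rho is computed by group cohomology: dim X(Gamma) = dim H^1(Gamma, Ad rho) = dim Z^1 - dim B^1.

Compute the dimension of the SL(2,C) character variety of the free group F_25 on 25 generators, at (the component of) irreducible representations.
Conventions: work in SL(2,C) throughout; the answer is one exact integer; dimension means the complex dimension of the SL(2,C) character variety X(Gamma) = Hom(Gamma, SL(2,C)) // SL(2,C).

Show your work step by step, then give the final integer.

Here Gamma is free of rank 25 — no relator constrains a cocycle.
A cocycle picks one sl_2 vector per generator freely, giving dim Z^1 = 3*25 = 75.
dim B^1 = 3: the coboundary map is injective because an irreducible image has centralizer 0 in sl_2.
Therefore dim X = 75 - 3 = 72.

72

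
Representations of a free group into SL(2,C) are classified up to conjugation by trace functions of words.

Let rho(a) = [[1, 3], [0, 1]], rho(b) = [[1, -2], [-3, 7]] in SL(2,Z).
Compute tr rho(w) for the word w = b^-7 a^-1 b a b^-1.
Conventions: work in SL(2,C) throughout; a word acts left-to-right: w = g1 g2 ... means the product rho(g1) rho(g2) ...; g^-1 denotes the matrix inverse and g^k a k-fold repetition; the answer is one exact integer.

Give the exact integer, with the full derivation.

rho(b^-1) = [[7, 2], [3, 1]]
... * rho(b^-1) = [[7, 2], [3, 1]]  ->  [[55, 16], [24, 7]]
... * rho(b^-1) = [[7, 2], [3, 1]]  ->  [[433, 126], [189, 55]]
... * rho(b^-1) = [[7, 2], [3, 1]]  ->  [[3409, 992], [1488, 433]]
... * rho(b^-1) = [[7, 2], [3, 1]]  ->  [[26839, 7810], [11715, 3409]]
... * rho(b^-1) = [[7, 2], [3, 1]]  ->  [[211303, 61488], [92232, 26839]]
... * rho(b^-1) = [[7, 2], [3, 1]]  ->  [[1663585, 484094], [726141, 211303]]
... * rho(a^-1) = [[1, -3], [0, 1]]  ->  [[1663585, -4506661], [726141, -1967120]]
... * rho(b) = [[1, -2], [-3, 7]]  ->  [[15183568, -34873797], [6627501, -15222122]]
... * rho(a) = [[1, 3], [0, 1]]  ->  [[15183568, 10676907], [6627501, 4660381]]
... * rho(b^-1) = [[7, 2], [3, 1]]  ->  [[138315697, 41044043], [60373650, 17915383]]
tr = 138315697 + 17915383 = 156231080

156231080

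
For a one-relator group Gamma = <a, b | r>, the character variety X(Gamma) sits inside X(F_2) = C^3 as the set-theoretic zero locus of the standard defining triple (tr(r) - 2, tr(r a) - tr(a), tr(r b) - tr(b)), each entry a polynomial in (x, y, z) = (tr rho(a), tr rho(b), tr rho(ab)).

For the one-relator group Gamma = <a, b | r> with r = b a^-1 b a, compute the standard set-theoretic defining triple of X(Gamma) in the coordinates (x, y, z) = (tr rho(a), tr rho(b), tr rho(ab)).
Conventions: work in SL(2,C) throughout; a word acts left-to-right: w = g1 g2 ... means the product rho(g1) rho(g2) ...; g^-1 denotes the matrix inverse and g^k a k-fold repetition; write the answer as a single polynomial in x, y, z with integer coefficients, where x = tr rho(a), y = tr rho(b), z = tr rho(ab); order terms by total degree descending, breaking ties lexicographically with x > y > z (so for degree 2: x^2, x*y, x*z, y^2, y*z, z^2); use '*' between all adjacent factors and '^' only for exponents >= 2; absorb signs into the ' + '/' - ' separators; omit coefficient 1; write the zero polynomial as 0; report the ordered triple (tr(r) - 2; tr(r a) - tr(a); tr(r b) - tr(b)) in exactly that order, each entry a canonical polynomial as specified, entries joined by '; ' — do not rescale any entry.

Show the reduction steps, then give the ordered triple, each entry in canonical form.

x*y*z - x^2 - z^2; x^2*y*z - x^3 - x*y^2 - x*z^2 + y*z + 2*x; x*y^2*z - x^2*y - y*z^2

tr(b a b) = tr(b) tr(a b) - tr(a) = y*z - x
tr(b a b a) = tr(b a) tr(b a) - tr(1) = z^2 - 2
tr(b a^-1 b a) = tr(b a b) tr(a) - tr(b a b a) = x*y*z - x^2 - z^2 + 2
tr(b^2) = tr(b) tr(b) - tr(1) = y^2 - 2
tr(b a^2 b) = tr(a) tr(b^2 a) - tr(b^2) = x*y*z - x^2 - y^2 + 2
tr(b a^2 b a) = tr(a) tr(b a b a) - tr(b a b) = x*z^2 - y*z - x
tr(b a^-1 b a^2) = tr(b a^2 b) tr(a) - tr(b a^2 b a) = x^2*y*z - x^3 - x*y^2 - x*z^2 + y*z + 3*x
tr(b a b^2) = tr(b) tr(b a b) - tr(b a)  (reduce the b square) = y^2*z - x*y - z
tr(a b a) = tr(a) tr(b a) - tr(b)  (reduce the a square) = x*z - y
tr(b a b^2 a) = tr(b) tr(a b a b) - tr(a b a)  (reduce the b square) = y*z^2 - x*z - y
tr(b a^-1 b a b) = tr(b a b^2) tr(a) - tr(b a b^2 a)  (eliminate a^-1) = x*y^2*z - x^2*y - y*z^2 + y
assemble the triple (tr(r) - 2; tr(r a) - x; tr(r b) - y)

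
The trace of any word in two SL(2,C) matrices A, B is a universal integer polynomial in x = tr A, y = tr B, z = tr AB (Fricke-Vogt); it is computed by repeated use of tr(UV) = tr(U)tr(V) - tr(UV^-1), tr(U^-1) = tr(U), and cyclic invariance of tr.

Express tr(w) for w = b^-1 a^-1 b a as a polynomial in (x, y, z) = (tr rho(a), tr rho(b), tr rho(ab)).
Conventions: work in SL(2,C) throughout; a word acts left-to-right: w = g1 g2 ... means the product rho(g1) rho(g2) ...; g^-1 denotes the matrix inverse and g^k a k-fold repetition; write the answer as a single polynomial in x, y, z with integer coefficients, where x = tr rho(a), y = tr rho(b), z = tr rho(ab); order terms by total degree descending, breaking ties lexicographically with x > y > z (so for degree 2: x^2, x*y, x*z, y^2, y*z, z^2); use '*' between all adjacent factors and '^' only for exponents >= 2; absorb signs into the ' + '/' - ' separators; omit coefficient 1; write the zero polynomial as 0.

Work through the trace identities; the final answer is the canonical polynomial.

tr(b a b) = tr(b) * tr(a b) - tr(a)   [square of b] = y*z - x
tr(b a b a) = tr(a b) * tr(a b) - tr(1)   [split at a repeated a] = z^2 - 2
tr(a^-1 b a b) = tr(b a b) * tr(a) - tr(b a b a)   [inverse elimination on a] = x*y*z - x^2 - z^2 + 2
tr(b^-1 a^-1 b a) = tr(a^-1 b a) * tr(b) - tr(a^-1 b a b)   [inverse elimination on b] = -x*y*z + x^2 + y^2 + z^2 - 2

-x*y*z + x^2 + y^2 + z^2 - 2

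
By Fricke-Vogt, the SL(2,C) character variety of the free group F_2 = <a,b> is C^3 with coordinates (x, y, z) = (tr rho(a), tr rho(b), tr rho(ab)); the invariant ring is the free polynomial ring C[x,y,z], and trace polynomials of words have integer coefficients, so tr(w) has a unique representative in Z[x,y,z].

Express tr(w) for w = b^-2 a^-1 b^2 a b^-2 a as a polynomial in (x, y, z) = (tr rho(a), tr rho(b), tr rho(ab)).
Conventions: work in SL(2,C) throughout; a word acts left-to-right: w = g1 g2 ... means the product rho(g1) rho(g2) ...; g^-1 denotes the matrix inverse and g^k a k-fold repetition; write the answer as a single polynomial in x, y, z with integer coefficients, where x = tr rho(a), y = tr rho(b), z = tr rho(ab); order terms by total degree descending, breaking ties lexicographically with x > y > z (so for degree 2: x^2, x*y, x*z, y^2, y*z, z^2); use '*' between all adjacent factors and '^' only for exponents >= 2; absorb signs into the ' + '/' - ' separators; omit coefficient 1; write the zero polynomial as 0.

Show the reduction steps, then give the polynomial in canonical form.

tr(b a^2) = tr(a) * tr(b a) - tr(b)   [square of a] = x*z - y
tr(b^2 a) = tr(b) * tr(a b) - tr(a)   [square of b] = y*z - x
tr(b^2) = tr(b) * tr(b) - tr(1)   [square of b] = y^2 - 2
tr(a b^2 a) = tr(a) * tr(b^2 a) - tr(b^2)   [square of a] = x*y*z - x^2 - y^2 + 2
tr(a b^2 a^2) = tr(a) * tr(a b^2 a) - tr(a b^2)   [square of a] = x^2*y*z - x^3 - x*y^2 - y*z + 3*x
tr(b a b a) = tr(a b) * tr(a b) - tr(1)   [split at a repeated a] = z^2 - 2
tr(a^2 b a b) = tr(a) * tr(b a b a) - tr(b a b)   [square of a] = x*z^2 - y*z - x
tr(a^2 b a) = tr(a) * tr(a b a) - tr(a b)   [square of a] = x^2*z - x*y - z
tr(a b^2 a^2 b) = tr(b) * tr(a^2 b a b) - tr(a^2 b a)   [square of b] = x*y*z^2 - x^2*z - y^2*z + z
tr(b^2 a^2 b^-1 a) = tr(a b^2 a^2) * tr(b) - tr(a b^2 a^2 b)   [inverse elimination on b] = x^2*y^2*z - x^3*y - x*y^3 - x*y*z^2 + x^2*z + 3*x*y - z
tr(a b^-1 a^-1 b^2 a) = tr(b^2 a^2 b^-1) * tr(a) - tr(b^2 a^2 b^-1 a)   [inverse elimination on a] = -x^2*y^2*z + x^3*y + x*y^3 + x*y*z^2 - 4*x*y + z
tr(b^2 a b) = tr(b) * tr(a b^2) - tr(a b)   [square of b] = y^2*z - x*y - z
tr(b a b a b) = tr(b) * tr(a b a b) - tr(a b a)   [square of b] = y*z^2 - x*z - y
tr(b^2 a b a b) = tr(b) * tr(b a b a b) - tr(b a b a)   [square of b] = y^2*z^2 - x*y*z - y^2 - z^2 + 2
tr(a b a b a b) = tr(a b a b) * tr(a b) - tr(b a)   [split at a repeated a] = z^3 - 3*z
tr(b^2 a b a b a) = tr(b) * tr(a b a b a b) - tr(a b a b a)   [square of b] = y*z^3 - x*z^2 - 2*y*z + x
tr(a^-1 b^2 a b a b) = tr(b^2 a b a b) * tr(a) - tr(b^2 a b a b a)   [inverse elimination on a] = x*y^2*z^2 - x^2*y*z - y*z^3 - x*y^2 + 2*y*z + x
tr(a b^-1 a^-1 b^2 a b) = tr(a^-1 b^2 a b a) * tr(b) - tr(a^-1 b^2 a b a b)   [inverse elimination on b] = -x*y^2*z^2 + x^2*y*z + y^3*z + y*z^3 - 3*y*z - x
tr(a^-1 b^2 a b^-1 a b^-1) = tr(a b^-1 a^-1 b^2 a) * tr(b) - tr(a b^-1 a^-1 b^2 a b)   [inverse elimination on b] = -x^2*y^3*z + x^3*y^2 + x*y^4 + 2*x*y^2*z^2 - x^2*y*z - y^3*z - y*z^3 - 4*x*y^2 + 4*y*z + x
tr(a b^-2 a^-1 b^2 a b^-1) = tr(a^-1 b^2 a b^-1 a b^-1) * tr(b) - tr(a^-1 b^2 a b^-1 a)   [inverse elimination on b] = -x^2*y^4*z + x^3*y^3 + x*y^5 + 2*x*y^3*z^2 - x^2*y^2*z - y^4*z - y^2*z^3 - 4*x*y^3 + 4*y^2*z + x*y - z
tr(a b^-2 a^-1 b^2 a) = tr(a^-1 b^2 a^2 b^-1) * tr(b) - tr(a^-1 b^2 a^2)   [inverse elimination on b] = -x^2*y^3*z + x^3*y^2 + x*y^4 + x*y^2*z^2 - 4*x*y^2 + x
tr(b^-2 a^-1 b^2 a b^-2 a) = tr(a b^-2 a^-1 b^2 a b^-1) * tr(b) - tr(a b^-2 a^-1 b^2 a)   [inverse elimination on b] = -x^2*y^5*z + x^3*y^4 + x*y^6 + 2*x*y^4*z^2 - y^5*z - y^3*z^3 - x^3*y^2 - 5*x*y^4 - x*y^2*z^2 + 4*y^3*z + 5*x*y^2 - y*z - x

-x^2*y^5*z + x^3*y^4 + x*y^6 + 2*x*y^4*z^2 - y^5*z - y^3*z^3 - x^3*y^2 - 5*x*y^4 - x*y^2*z^2 + 4*y^3*z + 5*x*y^2 - y*z - x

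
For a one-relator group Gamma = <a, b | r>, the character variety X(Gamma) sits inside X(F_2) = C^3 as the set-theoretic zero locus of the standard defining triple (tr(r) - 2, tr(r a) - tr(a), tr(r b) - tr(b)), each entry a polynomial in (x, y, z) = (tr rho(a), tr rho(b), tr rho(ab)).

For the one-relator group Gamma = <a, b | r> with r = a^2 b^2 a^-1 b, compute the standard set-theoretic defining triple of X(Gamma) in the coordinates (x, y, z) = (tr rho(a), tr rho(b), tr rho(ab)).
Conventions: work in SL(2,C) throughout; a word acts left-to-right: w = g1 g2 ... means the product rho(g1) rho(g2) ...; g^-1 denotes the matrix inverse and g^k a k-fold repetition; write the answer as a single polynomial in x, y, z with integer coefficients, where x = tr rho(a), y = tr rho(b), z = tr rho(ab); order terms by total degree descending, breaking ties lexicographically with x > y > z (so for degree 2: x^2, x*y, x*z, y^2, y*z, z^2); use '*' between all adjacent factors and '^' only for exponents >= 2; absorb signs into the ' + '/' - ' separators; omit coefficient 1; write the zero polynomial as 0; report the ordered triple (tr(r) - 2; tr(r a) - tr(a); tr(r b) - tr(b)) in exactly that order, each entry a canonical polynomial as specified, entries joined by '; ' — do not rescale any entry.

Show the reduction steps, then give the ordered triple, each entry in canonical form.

tr(b^2 a) = tr(b) * tr(a b) - tr(a)   [square of b] = y*z - x
tr(b^2) = tr(b) * tr(b) - tr(1)   [square of b] = y^2 - 2
tr(b a^2 b) = tr(a) * tr(b^2 a) - tr(b^2)   [square of a] = x*y*z - x^2 - y^2 + 2
tr(b a^2) = tr(a) * tr(b a) - tr(b)   [square of a] = x*z - y
next, tr(b a^2 b^2) = tr(b) * tr(b a^2 b) - tr(b a^2)   [square of b] = x*y^2*z - x^2*y - y^3 - x*z + 3*y
tr(b a b a) = tr(b a) * tr(b a) - tr(1)   [split at a repeated b] = z^2 - 2
and tr(a b a^2 b) = tr(a) * tr(b a b a) - tr(b a b)   [square of a] = x*z^2 - y*z - x
tr(a b a^2) = tr(a) * tr(a b a) - tr(a b)   [square of a] = x^2*z - x*y - z
tr(b a^2 b^2 a) = tr(b) * tr(a b a^2 b) - tr(a b a^2)   [square of b] = x*y*z^2 - x^2*z - y^2*z + z
tr(a^2 b^2 a^-1 b) = tr(b a^2 b^2) * tr(a) - tr(b a^2 b^2 a)   [inverse elimination on a] = x^2*y^2*z - x^3*y - x*y^3 - x*y*z^2 + y^2*z + 3*x*y - z
tr(a b^3) = tr(b) * tr(b a b) - tr(b a)   [square of b] = y^2*z - x*y - z
tr(b a^3 b^2) = tr(a) * tr(a b^3 a) - tr(a b^3)   [square of a] = x^2*y^2*z - x^3*y - x*y^3 - x^2*z - y^2*z + 4*x*y + z
and tr(a b^2 a b) = tr(b) * tr(a b a b) - tr(a b a)   [square of b] = y*z^2 - x*z - y
next, tr(b a^3 b^2 a) = tr(a) * tr(a b^2 a b a) - tr(a b^2 a b)   [square of a] = x^2*y*z^2 - x^3*z - x*y^2*z - y*z^2 + 2*x*z + y
tr(a^2 b^2 a^-1 b a) = tr(b a^3 b^2) * tr(a) - tr(b a^3 b^2 a)   [inverse elimination on a] = x^3*y^2*z - x^4*y - x^2*y^3 - x^2*y*z^2 + 4*x^2*y + y*z^2 - x*z - y
tr(b^4 a) = tr(b) * tr(b^2 a b) - tr(b^2 a) = y^3*z - x*y^2 - 2*y*z + x
next, tr(b^3) = tr(b) * tr(b^2) - tr(b) = y^3 - 3*y
and tr(b^4) = tr(b) * tr(b^3) - tr(b^2) = y^4 - 4*y^2 + 2
and tr(b^2 a^2 b^2) = tr(a) * tr(b^4 a) - tr(b^4) = x*y^3*z - x^2*y^2 - y^4 - 2*x*y*z + x^2 + 4*y^2 - 2
tr(a^2 b^2 a) = tr(a) * tr(b^2 a^2) - tr(b^2 a) = x^2*y*z - x^3 - x*y^2 - y*z + 3*x
tr(b^2 a^2 b^2 a) = tr(b) * tr(a^2 b^2 a b) - tr(a^2 b^2 a) = x*y^2*z^2 - 2*x^2*y*z - y^3*z + x^3 + x*y^2 + 2*y*z - 3*x
and tr(a^2 b^2 a^-1 b^2) = tr(b^2 a^2 b^2) * tr(a) - tr(b^2 a^2 b^2 a) = x^2*y^3*z - x^3*y^2 - x*y^4 - x*y^2*z^2 + y^3*z + 3*x*y^2 - 2*y*z + x
assemble the triple (tr(r) - 2; tr(r a) - x; tr(r b) - y)

x^2*y^2*z - x^3*y - x*y^3 - x*y*z^2 + y^2*z + 3*x*y - z - 2; x^3*y^2*z - x^4*y - x^2*y^3 - x^2*y*z^2 + 4*x^2*y + y*z^2 - x*z - x - y; x^2*y^3*z - x^3*y^2 - x*y^4 - x*y^2*z^2 + y^3*z + 3*x*y^2 - 2*y*z + x - y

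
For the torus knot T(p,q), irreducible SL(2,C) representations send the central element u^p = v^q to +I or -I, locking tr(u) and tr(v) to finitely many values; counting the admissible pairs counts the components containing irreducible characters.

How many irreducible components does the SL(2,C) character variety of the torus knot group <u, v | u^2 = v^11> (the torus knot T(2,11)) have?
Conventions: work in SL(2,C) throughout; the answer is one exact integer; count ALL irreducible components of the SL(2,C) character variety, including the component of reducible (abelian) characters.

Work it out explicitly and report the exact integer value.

Gamma = < u, v | u^2 = v^11 > (torus knot T(2,11)); the central element u^2 = v^11 acts as +I or -I in any irreducible SL(2,C) representation.
On an irreducible component, tr(u) is locked at 2*cos(pi*alpha/2) for some alpha in 1..1, and tr(v) at 2*cos(pi*beta/11) for some beta in 1..10.
u^2 = (-1)^alpha I and v^11 = (-1)^beta I must agree, so alpha and beta have equal parity.
count pairs: odd alpha (1 choices) x odd beta (5), plus even alpha (0) x even beta (5): 1*5 + 0*5 = 5.
That is 5 components of irreducible characters, and with the reducible (abelian) component the total is 6.

6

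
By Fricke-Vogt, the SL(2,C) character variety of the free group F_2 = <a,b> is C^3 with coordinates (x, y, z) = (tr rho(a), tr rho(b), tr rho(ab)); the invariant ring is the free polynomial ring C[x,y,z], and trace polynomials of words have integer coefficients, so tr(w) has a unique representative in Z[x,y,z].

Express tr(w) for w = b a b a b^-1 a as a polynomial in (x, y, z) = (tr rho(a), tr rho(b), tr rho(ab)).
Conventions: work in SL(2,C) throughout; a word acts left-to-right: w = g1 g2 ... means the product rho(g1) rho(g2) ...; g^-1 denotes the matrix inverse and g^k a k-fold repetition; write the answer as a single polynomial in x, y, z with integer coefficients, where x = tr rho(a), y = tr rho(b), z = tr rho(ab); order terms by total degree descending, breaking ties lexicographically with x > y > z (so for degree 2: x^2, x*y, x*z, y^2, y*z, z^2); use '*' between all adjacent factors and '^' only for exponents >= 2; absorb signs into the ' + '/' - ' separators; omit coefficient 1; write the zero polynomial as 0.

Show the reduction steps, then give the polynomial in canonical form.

x*y*z^2 - y^2*z - z^3 - x*y + 3*z

next, trace(b a b a) = trace(b a)*trace(b a) - trace(1)  (split on b) = z^2 - 2
trace(b a b) = trace(b)*trace(a b) - trace(a)  (reduce the b square) = y*z - x
and trace(a b a b a) = trace(a)*trace(b a b a) - trace(b a b)  (reduce the a square) = x*z^2 - y*z - x
trace(a b a b a b) = trace(b a)*trace(b a b a) - trace(b^-1 a^-1)  (split on b) = z^3 - 3*z
trace(b a b a b^-1 a) = trace(a b a b a)*trace(b) - trace(a b a b a b)  (eliminate b^-1) = x*y*z^2 - y^2*z - z^3 - x*y + 3*z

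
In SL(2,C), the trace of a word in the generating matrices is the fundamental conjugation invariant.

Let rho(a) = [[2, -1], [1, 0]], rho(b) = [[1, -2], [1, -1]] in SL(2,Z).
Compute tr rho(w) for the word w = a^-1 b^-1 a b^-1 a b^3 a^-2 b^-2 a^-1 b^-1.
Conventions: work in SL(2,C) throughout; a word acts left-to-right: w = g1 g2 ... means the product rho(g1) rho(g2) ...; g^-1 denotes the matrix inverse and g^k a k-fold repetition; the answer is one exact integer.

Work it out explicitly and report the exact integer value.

-5

rho(a^-1) = [[0, 1], [-1, 2]]
... * rho(b^-1) = [[-1, 2], [-1, 1]]  ->  [[-1, 1], [-1, 0]]
... * rho(a) = [[2, -1], [1, 0]]  ->  [[-1, 1], [-2, 1]]
... * rho(b^-1) = [[-1, 2], [-1, 1]]  ->  [[0, -1], [1, -3]]
... * rho(a) = [[2, -1], [1, 0]]  ->  [[-1, 0], [-1, -1]]
... * rho(b) = [[1, -2], [1, -1]]  ->  [[-1, 2], [-2, 3]]
... * rho(b) = [[1, -2], [1, -1]]  ->  [[1, 0], [1, 1]]
... * rho(b) = [[1, -2], [1, -1]]  ->  [[1, -2], [2, -3]]
... * rho(a^-1) = [[0, 1], [-1, 2]]  ->  [[2, -3], [3, -4]]
... * rho(a^-1) = [[0, 1], [-1, 2]]  ->  [[3, -4], [4, -5]]
... * rho(b^-1) = [[-1, 2], [-1, 1]]  ->  [[1, 2], [1, 3]]
... * rho(b^-1) = [[-1, 2], [-1, 1]]  ->  [[-3, 4], [-4, 5]]
... * rho(a^-1) = [[0, 1], [-1, 2]]  ->  [[-4, 5], [-5, 6]]
... * rho(b^-1) = [[-1, 2], [-1, 1]]  ->  [[-1, -3], [-1, -4]]
tr = -1 + -4 = -5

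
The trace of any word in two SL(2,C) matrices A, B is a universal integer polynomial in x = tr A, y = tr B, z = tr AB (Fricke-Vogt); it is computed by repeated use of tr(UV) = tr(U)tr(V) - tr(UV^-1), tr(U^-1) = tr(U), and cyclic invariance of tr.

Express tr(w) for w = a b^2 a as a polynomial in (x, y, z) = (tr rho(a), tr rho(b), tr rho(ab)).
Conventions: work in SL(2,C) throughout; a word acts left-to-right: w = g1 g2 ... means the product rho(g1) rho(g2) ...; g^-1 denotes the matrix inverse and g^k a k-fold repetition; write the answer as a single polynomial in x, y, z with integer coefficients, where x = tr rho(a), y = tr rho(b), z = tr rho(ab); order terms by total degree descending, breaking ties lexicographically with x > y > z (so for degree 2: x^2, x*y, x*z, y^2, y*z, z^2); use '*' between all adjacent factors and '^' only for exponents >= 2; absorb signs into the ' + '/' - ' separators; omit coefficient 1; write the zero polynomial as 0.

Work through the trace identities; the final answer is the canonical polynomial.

x*y*z - x^2 - y^2 + 2

trace(b^2 a) = trace(b)*trace(a b) - trace(a) = y*z - x
trace(b^2) = trace(b)*trace(b) - trace(1) = y^2 - 2
next, trace(a b^2 a) = trace(a)*trace(b^2 a) - trace(b^2) = x*y*z - x^2 - y^2 + 2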